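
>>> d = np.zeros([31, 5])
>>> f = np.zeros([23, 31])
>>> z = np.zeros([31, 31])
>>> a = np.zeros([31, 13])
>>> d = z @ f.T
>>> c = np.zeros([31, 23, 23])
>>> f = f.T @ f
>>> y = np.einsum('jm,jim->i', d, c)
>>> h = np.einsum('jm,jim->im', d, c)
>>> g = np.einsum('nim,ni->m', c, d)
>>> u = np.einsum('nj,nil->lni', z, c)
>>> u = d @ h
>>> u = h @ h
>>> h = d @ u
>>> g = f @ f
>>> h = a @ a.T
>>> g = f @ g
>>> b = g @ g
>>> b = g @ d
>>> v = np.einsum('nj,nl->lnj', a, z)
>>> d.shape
(31, 23)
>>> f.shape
(31, 31)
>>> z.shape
(31, 31)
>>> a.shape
(31, 13)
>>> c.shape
(31, 23, 23)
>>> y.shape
(23,)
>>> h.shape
(31, 31)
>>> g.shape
(31, 31)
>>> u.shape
(23, 23)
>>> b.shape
(31, 23)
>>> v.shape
(31, 31, 13)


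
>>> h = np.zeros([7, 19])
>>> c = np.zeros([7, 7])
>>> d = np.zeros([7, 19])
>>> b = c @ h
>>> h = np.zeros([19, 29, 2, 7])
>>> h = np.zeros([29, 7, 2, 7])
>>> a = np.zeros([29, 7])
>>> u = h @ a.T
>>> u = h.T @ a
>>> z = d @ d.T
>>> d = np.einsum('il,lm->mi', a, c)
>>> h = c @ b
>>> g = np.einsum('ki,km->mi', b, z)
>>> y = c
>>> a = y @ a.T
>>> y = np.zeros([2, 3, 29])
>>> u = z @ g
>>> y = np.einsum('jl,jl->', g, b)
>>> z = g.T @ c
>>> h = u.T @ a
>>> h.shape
(19, 29)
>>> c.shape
(7, 7)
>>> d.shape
(7, 29)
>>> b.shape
(7, 19)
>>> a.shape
(7, 29)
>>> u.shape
(7, 19)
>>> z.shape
(19, 7)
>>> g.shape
(7, 19)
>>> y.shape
()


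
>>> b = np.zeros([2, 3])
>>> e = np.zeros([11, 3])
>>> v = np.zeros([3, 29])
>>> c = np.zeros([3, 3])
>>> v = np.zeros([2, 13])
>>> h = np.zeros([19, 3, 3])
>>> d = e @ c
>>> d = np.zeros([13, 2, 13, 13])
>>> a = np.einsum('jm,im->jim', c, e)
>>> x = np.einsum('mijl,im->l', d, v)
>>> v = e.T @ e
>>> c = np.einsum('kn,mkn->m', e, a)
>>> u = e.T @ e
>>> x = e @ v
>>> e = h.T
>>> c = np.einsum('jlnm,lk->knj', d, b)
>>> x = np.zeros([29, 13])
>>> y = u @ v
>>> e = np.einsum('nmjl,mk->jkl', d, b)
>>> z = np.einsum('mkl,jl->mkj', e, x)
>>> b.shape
(2, 3)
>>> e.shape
(13, 3, 13)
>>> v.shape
(3, 3)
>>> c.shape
(3, 13, 13)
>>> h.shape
(19, 3, 3)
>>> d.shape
(13, 2, 13, 13)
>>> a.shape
(3, 11, 3)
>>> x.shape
(29, 13)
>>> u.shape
(3, 3)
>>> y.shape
(3, 3)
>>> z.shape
(13, 3, 29)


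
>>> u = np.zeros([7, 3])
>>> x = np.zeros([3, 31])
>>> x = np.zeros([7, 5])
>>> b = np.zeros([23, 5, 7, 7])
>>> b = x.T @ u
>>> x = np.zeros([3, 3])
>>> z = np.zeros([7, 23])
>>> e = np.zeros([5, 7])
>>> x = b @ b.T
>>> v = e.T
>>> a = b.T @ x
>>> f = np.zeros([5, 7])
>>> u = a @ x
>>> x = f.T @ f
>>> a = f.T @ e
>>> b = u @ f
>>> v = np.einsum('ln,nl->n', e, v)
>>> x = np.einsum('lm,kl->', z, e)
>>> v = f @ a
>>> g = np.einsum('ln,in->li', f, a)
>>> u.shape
(3, 5)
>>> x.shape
()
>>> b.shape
(3, 7)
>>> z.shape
(7, 23)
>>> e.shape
(5, 7)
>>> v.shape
(5, 7)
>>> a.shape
(7, 7)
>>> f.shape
(5, 7)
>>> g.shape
(5, 7)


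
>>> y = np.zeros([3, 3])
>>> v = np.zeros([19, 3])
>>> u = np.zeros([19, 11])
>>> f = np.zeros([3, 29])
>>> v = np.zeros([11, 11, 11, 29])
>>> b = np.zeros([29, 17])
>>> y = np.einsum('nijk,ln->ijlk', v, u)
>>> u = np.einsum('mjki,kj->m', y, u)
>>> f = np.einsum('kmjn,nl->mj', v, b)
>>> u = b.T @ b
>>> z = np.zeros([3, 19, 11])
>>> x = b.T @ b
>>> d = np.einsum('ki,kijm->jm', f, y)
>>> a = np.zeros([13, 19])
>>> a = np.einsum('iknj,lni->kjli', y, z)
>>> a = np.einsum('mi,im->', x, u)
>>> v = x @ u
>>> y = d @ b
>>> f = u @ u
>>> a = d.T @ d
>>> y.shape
(19, 17)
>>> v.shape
(17, 17)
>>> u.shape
(17, 17)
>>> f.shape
(17, 17)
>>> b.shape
(29, 17)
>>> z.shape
(3, 19, 11)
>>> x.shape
(17, 17)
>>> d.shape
(19, 29)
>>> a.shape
(29, 29)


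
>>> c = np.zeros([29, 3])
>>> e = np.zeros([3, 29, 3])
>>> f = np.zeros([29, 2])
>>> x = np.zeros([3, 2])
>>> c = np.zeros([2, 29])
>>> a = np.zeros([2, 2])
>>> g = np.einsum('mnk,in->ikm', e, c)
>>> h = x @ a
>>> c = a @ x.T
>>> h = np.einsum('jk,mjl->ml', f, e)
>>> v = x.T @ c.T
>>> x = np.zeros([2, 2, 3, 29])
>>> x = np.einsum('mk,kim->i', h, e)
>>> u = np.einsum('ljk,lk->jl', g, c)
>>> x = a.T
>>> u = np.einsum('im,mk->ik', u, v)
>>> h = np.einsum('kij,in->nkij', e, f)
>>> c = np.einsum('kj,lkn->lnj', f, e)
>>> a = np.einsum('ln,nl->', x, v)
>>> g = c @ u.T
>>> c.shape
(3, 3, 2)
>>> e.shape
(3, 29, 3)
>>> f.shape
(29, 2)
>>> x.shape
(2, 2)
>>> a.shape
()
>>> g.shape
(3, 3, 3)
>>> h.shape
(2, 3, 29, 3)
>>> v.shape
(2, 2)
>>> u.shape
(3, 2)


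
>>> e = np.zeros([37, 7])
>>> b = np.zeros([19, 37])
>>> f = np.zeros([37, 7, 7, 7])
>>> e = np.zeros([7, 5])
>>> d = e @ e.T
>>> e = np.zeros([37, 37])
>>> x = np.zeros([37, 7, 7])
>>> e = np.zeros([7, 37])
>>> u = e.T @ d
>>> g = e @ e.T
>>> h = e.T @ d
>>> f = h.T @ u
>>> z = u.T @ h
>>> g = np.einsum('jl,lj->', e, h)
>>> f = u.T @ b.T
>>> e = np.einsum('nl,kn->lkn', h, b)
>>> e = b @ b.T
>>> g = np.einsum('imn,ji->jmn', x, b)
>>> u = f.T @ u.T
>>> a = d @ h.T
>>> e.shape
(19, 19)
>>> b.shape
(19, 37)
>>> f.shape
(7, 19)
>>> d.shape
(7, 7)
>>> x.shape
(37, 7, 7)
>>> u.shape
(19, 37)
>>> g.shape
(19, 7, 7)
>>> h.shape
(37, 7)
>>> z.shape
(7, 7)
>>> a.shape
(7, 37)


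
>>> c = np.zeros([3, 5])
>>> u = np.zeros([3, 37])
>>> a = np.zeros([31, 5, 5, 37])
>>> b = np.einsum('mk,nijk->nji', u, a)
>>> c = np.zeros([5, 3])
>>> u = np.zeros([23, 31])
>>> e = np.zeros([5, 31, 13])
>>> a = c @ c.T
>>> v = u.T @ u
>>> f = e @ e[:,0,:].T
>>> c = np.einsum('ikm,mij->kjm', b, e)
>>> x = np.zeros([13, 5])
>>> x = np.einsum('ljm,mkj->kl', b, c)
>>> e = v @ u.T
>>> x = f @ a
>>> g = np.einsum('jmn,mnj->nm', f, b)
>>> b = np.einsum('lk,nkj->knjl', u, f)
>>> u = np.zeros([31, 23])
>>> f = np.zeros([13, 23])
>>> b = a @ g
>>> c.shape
(5, 13, 5)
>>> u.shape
(31, 23)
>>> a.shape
(5, 5)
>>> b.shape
(5, 31)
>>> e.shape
(31, 23)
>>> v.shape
(31, 31)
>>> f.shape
(13, 23)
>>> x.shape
(5, 31, 5)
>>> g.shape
(5, 31)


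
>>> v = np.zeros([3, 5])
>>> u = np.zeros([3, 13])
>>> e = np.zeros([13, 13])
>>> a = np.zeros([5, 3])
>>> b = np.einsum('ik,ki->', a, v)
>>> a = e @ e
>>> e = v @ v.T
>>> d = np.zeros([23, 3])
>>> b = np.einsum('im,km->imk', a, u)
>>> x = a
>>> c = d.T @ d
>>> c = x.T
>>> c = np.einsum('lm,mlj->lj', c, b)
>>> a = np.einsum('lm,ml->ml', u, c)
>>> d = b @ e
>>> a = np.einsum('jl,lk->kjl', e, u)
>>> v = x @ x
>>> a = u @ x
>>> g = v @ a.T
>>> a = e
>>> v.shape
(13, 13)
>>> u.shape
(3, 13)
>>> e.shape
(3, 3)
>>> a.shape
(3, 3)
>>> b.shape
(13, 13, 3)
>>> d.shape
(13, 13, 3)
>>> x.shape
(13, 13)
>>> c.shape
(13, 3)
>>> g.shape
(13, 3)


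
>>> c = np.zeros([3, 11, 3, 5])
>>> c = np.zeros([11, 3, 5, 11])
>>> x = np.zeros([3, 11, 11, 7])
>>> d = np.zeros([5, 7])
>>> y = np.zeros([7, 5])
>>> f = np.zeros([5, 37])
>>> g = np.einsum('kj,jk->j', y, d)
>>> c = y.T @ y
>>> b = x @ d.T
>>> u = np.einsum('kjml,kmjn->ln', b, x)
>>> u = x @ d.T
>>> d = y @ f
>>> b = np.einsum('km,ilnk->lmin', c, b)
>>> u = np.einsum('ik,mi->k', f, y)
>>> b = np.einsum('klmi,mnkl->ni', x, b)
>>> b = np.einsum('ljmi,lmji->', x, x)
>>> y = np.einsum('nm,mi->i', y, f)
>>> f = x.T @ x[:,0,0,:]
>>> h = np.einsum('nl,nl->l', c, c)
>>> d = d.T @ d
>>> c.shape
(5, 5)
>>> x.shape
(3, 11, 11, 7)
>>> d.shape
(37, 37)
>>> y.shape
(37,)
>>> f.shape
(7, 11, 11, 7)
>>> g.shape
(5,)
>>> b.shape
()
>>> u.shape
(37,)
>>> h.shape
(5,)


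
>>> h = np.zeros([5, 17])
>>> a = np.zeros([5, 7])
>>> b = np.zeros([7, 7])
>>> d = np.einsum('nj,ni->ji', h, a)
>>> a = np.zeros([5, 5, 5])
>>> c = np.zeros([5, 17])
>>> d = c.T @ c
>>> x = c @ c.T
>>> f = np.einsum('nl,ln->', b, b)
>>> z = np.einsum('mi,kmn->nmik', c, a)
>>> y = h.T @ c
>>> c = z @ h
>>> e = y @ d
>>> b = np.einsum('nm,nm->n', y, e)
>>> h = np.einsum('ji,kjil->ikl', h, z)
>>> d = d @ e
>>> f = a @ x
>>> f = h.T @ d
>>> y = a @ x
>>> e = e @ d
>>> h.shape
(17, 5, 5)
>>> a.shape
(5, 5, 5)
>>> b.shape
(17,)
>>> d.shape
(17, 17)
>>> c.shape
(5, 5, 17, 17)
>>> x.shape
(5, 5)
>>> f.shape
(5, 5, 17)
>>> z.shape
(5, 5, 17, 5)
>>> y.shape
(5, 5, 5)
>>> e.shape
(17, 17)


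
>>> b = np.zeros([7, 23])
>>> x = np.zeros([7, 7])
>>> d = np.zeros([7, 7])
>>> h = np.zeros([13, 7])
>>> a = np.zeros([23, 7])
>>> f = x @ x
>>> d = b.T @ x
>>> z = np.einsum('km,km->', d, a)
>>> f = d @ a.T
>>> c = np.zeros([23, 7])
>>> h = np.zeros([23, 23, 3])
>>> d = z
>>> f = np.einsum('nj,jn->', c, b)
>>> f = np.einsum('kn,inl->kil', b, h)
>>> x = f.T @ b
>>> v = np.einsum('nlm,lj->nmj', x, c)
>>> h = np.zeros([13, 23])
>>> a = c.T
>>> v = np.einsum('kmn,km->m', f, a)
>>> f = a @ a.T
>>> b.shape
(7, 23)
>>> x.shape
(3, 23, 23)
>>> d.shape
()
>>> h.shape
(13, 23)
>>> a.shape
(7, 23)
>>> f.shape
(7, 7)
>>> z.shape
()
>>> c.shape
(23, 7)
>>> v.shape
(23,)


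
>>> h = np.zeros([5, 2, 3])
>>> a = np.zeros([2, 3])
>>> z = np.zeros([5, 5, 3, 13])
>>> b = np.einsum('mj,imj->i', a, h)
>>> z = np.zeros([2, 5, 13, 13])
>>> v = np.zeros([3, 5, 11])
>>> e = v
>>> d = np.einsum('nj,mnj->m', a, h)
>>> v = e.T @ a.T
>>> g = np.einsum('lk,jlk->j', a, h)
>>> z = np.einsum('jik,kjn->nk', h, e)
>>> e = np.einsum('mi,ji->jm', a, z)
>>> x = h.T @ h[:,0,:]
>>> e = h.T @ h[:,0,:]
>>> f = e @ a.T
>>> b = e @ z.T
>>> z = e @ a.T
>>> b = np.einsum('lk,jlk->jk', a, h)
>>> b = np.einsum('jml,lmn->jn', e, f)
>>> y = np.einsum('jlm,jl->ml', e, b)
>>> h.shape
(5, 2, 3)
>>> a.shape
(2, 3)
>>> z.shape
(3, 2, 2)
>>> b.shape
(3, 2)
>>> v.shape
(11, 5, 2)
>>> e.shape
(3, 2, 3)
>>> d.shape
(5,)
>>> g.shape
(5,)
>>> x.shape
(3, 2, 3)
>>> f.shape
(3, 2, 2)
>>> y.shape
(3, 2)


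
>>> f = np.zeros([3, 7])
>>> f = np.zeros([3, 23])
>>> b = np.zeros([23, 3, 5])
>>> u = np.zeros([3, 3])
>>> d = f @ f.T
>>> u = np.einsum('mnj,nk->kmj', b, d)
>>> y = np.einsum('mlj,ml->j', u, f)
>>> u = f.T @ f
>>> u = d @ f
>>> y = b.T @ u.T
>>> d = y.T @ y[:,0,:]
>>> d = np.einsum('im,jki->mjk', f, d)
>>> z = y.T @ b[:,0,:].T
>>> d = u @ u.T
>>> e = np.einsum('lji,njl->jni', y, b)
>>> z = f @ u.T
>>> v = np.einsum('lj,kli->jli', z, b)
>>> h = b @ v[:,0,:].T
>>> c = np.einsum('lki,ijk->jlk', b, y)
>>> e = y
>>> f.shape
(3, 23)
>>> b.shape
(23, 3, 5)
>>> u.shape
(3, 23)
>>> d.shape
(3, 3)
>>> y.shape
(5, 3, 3)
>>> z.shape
(3, 3)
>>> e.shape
(5, 3, 3)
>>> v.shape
(3, 3, 5)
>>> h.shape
(23, 3, 3)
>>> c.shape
(3, 23, 3)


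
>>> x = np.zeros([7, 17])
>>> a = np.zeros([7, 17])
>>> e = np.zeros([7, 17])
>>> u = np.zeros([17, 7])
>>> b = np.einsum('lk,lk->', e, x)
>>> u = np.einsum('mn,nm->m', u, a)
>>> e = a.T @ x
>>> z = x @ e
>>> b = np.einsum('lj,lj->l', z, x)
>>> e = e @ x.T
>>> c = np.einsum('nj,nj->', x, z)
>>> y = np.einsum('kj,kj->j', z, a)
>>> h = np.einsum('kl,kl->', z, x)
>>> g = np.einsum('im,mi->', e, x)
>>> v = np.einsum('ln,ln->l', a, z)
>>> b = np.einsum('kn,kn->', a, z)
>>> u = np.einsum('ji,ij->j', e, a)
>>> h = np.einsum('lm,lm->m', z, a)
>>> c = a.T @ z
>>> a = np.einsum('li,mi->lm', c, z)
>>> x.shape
(7, 17)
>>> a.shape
(17, 7)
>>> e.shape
(17, 7)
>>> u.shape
(17,)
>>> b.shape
()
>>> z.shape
(7, 17)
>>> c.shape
(17, 17)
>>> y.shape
(17,)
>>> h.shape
(17,)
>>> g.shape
()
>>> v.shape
(7,)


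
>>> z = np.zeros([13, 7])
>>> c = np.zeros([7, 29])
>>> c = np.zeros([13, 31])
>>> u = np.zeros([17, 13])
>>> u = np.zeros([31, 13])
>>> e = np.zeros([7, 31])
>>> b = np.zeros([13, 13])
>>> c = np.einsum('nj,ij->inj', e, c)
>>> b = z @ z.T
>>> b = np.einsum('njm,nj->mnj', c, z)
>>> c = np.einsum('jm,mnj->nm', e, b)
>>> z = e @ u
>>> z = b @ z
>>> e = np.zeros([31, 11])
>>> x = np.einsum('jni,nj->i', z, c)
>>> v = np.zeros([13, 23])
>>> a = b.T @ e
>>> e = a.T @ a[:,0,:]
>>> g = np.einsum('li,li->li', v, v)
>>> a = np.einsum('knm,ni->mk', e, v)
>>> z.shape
(31, 13, 13)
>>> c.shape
(13, 31)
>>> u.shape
(31, 13)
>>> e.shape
(11, 13, 11)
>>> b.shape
(31, 13, 7)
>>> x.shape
(13,)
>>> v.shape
(13, 23)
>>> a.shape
(11, 11)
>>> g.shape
(13, 23)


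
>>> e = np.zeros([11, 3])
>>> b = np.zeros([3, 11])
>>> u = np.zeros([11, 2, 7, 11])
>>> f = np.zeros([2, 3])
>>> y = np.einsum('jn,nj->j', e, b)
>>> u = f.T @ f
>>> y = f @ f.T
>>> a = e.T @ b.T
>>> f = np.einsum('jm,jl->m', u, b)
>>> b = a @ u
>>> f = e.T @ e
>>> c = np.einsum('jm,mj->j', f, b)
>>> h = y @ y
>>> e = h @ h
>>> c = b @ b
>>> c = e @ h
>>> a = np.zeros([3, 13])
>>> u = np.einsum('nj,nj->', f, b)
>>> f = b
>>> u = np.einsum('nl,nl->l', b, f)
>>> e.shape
(2, 2)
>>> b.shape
(3, 3)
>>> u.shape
(3,)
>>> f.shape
(3, 3)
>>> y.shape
(2, 2)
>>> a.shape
(3, 13)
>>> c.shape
(2, 2)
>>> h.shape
(2, 2)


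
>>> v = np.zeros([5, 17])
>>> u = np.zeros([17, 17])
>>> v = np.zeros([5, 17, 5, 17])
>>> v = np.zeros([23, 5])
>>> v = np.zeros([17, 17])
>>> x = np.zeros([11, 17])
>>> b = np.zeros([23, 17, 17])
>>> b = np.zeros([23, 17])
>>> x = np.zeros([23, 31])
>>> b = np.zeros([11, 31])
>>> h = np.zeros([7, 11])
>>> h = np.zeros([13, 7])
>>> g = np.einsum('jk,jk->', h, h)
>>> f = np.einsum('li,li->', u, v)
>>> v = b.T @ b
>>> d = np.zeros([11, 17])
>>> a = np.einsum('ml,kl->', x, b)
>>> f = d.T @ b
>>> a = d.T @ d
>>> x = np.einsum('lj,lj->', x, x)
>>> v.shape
(31, 31)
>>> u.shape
(17, 17)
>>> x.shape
()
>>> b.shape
(11, 31)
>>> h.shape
(13, 7)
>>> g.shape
()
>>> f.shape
(17, 31)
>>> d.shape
(11, 17)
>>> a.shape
(17, 17)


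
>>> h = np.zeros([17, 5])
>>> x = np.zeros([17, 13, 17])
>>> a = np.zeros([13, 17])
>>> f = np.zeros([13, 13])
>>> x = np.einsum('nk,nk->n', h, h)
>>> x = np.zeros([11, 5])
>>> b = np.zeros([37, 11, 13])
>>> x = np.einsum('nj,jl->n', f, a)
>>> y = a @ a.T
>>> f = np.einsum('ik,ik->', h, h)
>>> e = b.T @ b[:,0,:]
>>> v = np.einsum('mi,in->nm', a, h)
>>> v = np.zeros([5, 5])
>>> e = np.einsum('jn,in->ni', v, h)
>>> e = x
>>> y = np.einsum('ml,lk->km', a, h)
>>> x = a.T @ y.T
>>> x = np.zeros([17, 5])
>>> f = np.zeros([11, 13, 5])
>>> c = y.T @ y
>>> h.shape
(17, 5)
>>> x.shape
(17, 5)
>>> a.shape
(13, 17)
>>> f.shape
(11, 13, 5)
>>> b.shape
(37, 11, 13)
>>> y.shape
(5, 13)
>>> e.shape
(13,)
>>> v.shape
(5, 5)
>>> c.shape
(13, 13)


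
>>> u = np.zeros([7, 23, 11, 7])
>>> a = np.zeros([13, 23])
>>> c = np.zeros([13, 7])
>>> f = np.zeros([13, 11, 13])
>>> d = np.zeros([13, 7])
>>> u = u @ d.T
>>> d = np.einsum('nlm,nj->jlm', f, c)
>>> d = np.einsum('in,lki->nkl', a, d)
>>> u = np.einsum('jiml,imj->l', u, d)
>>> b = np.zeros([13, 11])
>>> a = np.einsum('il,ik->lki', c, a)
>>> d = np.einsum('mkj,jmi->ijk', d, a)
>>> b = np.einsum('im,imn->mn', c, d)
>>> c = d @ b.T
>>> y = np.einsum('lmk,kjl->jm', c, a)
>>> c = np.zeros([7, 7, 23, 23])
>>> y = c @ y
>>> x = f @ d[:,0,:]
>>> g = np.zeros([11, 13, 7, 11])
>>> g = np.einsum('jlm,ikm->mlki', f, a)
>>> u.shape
(13,)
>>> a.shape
(7, 23, 13)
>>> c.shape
(7, 7, 23, 23)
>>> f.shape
(13, 11, 13)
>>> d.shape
(13, 7, 11)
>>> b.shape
(7, 11)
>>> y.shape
(7, 7, 23, 7)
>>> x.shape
(13, 11, 11)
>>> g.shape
(13, 11, 23, 7)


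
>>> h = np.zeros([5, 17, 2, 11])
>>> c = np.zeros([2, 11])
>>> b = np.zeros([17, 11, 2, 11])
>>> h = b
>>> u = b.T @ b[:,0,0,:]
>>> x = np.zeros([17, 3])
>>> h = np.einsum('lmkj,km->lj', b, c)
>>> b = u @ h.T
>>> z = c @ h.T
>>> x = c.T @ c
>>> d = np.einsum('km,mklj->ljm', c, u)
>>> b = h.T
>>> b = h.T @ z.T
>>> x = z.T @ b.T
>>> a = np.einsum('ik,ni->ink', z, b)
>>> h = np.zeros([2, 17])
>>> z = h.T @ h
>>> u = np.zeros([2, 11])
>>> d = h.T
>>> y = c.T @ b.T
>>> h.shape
(2, 17)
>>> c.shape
(2, 11)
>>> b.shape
(11, 2)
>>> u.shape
(2, 11)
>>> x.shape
(17, 11)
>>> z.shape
(17, 17)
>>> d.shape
(17, 2)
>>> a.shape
(2, 11, 17)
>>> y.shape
(11, 11)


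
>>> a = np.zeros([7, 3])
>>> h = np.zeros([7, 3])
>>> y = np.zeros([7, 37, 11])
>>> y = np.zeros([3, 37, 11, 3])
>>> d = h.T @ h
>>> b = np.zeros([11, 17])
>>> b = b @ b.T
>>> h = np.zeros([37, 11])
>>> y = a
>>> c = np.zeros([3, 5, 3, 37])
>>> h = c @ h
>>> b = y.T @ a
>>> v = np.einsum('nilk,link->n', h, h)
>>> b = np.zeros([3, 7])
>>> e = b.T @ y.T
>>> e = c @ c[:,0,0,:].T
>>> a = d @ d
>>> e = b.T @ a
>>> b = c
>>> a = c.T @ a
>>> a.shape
(37, 3, 5, 3)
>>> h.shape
(3, 5, 3, 11)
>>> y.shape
(7, 3)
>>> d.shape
(3, 3)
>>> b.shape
(3, 5, 3, 37)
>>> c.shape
(3, 5, 3, 37)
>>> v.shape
(3,)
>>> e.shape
(7, 3)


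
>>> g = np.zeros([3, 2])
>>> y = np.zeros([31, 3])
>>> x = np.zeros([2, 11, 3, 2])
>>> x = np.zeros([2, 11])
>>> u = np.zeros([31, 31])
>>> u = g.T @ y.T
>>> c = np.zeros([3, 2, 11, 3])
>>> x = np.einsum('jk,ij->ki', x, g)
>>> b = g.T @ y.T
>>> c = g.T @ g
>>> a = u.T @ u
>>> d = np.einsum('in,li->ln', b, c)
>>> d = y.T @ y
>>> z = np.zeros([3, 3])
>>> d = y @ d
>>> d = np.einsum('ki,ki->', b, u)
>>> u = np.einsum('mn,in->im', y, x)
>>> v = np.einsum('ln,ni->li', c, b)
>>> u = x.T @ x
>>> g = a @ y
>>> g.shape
(31, 3)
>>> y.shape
(31, 3)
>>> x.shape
(11, 3)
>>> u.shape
(3, 3)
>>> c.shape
(2, 2)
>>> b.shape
(2, 31)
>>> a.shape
(31, 31)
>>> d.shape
()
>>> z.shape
(3, 3)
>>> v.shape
(2, 31)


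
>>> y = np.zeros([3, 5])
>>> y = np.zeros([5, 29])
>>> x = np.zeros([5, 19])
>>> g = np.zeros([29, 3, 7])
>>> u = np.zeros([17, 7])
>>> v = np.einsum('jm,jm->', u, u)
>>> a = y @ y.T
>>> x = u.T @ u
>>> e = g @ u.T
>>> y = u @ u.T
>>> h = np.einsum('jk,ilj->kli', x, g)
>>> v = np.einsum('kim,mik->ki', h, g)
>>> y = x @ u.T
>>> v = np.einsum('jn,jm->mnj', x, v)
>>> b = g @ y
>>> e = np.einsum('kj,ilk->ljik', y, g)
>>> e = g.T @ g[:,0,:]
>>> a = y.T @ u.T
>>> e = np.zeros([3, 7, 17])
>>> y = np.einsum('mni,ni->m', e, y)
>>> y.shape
(3,)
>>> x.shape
(7, 7)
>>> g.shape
(29, 3, 7)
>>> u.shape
(17, 7)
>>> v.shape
(3, 7, 7)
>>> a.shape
(17, 17)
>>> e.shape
(3, 7, 17)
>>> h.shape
(7, 3, 29)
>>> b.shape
(29, 3, 17)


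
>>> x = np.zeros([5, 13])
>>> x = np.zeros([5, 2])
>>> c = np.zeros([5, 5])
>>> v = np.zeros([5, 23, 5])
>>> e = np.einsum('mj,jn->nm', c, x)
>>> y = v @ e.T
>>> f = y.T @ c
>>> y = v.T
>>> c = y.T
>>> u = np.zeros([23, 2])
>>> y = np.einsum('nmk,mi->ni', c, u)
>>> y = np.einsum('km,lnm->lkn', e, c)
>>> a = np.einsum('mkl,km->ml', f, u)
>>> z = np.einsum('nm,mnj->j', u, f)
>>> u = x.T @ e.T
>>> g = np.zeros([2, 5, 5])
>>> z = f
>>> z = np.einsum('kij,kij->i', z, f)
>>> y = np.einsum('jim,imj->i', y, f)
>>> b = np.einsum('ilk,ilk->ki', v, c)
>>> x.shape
(5, 2)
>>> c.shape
(5, 23, 5)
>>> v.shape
(5, 23, 5)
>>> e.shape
(2, 5)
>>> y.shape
(2,)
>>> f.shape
(2, 23, 5)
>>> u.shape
(2, 2)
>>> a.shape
(2, 5)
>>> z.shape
(23,)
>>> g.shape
(2, 5, 5)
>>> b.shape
(5, 5)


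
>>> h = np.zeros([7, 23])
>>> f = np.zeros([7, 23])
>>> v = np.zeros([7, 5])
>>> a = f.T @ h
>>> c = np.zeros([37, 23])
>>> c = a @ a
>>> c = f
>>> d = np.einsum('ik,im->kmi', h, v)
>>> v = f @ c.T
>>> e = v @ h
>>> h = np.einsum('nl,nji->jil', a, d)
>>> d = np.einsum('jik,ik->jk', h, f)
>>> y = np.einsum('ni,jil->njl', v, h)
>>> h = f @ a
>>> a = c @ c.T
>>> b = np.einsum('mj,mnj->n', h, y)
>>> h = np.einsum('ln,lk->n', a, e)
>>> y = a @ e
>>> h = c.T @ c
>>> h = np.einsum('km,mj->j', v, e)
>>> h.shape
(23,)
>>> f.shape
(7, 23)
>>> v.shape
(7, 7)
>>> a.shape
(7, 7)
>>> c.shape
(7, 23)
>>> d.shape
(5, 23)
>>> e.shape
(7, 23)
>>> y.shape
(7, 23)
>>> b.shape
(5,)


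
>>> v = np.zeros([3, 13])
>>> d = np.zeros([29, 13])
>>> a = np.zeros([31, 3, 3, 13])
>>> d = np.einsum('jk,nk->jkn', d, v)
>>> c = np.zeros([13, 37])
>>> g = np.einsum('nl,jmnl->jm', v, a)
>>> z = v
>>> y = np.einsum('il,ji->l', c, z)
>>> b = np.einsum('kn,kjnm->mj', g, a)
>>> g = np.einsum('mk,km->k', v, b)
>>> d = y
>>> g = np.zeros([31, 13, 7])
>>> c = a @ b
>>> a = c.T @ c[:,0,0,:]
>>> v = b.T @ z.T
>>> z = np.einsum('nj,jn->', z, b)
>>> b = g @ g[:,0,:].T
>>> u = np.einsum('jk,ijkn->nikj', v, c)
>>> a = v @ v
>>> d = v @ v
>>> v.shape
(3, 3)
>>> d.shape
(3, 3)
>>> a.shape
(3, 3)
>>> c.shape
(31, 3, 3, 3)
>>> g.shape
(31, 13, 7)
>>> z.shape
()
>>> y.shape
(37,)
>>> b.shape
(31, 13, 31)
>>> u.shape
(3, 31, 3, 3)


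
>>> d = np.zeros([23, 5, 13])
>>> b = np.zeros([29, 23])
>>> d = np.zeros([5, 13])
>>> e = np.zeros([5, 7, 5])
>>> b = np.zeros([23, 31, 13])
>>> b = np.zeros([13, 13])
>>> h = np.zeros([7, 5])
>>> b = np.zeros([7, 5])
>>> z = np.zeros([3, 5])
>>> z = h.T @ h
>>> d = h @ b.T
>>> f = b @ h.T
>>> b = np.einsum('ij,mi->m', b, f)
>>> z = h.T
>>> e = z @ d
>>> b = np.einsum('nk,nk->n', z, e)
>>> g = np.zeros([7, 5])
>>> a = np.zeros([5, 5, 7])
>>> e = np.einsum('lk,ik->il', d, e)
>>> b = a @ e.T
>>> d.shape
(7, 7)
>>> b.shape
(5, 5, 5)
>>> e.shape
(5, 7)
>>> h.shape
(7, 5)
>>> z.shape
(5, 7)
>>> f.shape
(7, 7)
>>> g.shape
(7, 5)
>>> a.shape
(5, 5, 7)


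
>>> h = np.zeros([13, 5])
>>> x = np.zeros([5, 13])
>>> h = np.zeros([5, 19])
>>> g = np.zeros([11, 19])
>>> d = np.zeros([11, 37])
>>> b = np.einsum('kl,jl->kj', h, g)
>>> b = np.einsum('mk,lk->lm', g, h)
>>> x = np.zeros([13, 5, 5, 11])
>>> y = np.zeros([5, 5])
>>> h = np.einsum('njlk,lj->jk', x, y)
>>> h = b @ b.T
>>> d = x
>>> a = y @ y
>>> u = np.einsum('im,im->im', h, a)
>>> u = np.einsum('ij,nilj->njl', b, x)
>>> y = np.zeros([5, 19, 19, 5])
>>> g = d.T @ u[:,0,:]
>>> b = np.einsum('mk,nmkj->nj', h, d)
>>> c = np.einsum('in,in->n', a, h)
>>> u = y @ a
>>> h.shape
(5, 5)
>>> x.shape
(13, 5, 5, 11)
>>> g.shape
(11, 5, 5, 5)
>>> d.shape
(13, 5, 5, 11)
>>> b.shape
(13, 11)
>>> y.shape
(5, 19, 19, 5)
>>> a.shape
(5, 5)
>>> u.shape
(5, 19, 19, 5)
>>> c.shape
(5,)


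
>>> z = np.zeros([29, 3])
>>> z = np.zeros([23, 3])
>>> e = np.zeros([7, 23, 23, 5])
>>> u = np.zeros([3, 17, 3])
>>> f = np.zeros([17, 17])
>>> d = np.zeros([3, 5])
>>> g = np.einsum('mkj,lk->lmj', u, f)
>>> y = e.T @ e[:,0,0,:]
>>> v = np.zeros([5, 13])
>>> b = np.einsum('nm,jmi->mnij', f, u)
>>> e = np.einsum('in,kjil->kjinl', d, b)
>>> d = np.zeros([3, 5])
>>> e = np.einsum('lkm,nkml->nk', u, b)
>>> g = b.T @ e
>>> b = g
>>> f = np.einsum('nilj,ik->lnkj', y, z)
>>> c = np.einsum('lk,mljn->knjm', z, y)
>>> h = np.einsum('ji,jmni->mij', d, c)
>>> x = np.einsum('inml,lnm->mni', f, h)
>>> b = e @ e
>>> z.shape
(23, 3)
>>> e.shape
(17, 17)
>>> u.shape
(3, 17, 3)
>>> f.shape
(23, 5, 3, 5)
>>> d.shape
(3, 5)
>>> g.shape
(3, 3, 17, 17)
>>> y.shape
(5, 23, 23, 5)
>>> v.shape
(5, 13)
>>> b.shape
(17, 17)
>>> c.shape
(3, 5, 23, 5)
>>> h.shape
(5, 5, 3)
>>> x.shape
(3, 5, 23)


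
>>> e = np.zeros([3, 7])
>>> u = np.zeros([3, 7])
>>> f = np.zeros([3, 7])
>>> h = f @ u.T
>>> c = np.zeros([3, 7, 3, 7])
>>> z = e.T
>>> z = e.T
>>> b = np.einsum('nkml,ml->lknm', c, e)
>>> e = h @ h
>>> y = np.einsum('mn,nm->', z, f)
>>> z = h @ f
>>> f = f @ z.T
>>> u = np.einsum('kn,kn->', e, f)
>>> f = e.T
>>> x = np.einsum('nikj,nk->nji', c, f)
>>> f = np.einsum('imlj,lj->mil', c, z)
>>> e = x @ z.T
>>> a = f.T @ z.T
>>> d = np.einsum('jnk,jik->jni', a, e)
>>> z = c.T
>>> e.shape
(3, 7, 3)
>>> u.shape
()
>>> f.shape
(7, 3, 3)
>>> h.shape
(3, 3)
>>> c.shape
(3, 7, 3, 7)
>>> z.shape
(7, 3, 7, 3)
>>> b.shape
(7, 7, 3, 3)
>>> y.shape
()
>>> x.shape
(3, 7, 7)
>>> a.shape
(3, 3, 3)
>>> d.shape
(3, 3, 7)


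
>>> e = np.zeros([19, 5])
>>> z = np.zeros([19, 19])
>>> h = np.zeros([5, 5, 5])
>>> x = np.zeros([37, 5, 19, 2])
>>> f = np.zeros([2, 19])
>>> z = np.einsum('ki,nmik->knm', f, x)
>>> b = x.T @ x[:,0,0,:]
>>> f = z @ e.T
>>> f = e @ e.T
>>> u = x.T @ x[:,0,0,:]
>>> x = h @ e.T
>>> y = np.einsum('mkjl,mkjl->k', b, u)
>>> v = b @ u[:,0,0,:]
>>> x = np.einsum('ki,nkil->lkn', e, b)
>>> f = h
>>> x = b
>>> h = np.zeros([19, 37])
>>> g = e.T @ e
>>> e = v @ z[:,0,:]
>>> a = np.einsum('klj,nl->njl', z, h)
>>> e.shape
(2, 19, 5, 5)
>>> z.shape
(2, 37, 5)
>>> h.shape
(19, 37)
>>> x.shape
(2, 19, 5, 2)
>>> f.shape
(5, 5, 5)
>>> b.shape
(2, 19, 5, 2)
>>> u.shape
(2, 19, 5, 2)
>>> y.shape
(19,)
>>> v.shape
(2, 19, 5, 2)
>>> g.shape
(5, 5)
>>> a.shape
(19, 5, 37)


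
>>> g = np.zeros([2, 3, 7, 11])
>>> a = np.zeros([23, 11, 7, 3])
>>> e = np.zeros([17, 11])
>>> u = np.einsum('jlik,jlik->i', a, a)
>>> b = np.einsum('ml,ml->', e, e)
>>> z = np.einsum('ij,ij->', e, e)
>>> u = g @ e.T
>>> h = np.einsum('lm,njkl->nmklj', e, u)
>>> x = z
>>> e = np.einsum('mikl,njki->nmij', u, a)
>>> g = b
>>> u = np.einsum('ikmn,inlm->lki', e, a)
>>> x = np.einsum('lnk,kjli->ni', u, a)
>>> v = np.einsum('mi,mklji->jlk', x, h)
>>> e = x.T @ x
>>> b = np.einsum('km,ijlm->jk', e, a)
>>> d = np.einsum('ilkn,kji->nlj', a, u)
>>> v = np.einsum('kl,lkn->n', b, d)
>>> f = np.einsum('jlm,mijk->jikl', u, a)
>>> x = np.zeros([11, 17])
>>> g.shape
()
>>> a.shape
(23, 11, 7, 3)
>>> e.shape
(3, 3)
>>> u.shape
(7, 2, 23)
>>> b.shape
(11, 3)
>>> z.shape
()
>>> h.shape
(2, 11, 7, 17, 3)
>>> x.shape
(11, 17)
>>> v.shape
(2,)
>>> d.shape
(3, 11, 2)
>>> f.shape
(7, 11, 3, 2)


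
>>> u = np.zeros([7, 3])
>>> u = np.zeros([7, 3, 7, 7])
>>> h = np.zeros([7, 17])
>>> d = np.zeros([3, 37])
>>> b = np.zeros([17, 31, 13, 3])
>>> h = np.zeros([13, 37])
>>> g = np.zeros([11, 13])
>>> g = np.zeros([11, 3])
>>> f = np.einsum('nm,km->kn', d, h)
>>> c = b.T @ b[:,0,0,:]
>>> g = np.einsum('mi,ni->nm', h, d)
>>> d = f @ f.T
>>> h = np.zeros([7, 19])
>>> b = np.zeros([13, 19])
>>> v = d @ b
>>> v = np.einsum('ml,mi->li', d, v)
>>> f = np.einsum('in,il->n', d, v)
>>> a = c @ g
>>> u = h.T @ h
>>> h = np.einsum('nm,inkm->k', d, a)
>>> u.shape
(19, 19)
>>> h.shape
(31,)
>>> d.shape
(13, 13)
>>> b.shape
(13, 19)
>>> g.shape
(3, 13)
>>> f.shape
(13,)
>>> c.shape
(3, 13, 31, 3)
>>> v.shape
(13, 19)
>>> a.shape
(3, 13, 31, 13)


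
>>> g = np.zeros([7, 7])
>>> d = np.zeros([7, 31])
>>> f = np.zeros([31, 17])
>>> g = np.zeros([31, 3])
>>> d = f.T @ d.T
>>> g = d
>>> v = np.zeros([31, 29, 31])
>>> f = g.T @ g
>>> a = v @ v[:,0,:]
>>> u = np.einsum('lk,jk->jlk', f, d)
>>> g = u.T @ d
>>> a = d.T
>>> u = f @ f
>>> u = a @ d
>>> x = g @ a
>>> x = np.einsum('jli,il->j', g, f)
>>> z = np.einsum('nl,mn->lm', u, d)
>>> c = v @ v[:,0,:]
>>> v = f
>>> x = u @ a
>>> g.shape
(7, 7, 7)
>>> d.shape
(17, 7)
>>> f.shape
(7, 7)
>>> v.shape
(7, 7)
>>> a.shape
(7, 17)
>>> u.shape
(7, 7)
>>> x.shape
(7, 17)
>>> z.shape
(7, 17)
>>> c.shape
(31, 29, 31)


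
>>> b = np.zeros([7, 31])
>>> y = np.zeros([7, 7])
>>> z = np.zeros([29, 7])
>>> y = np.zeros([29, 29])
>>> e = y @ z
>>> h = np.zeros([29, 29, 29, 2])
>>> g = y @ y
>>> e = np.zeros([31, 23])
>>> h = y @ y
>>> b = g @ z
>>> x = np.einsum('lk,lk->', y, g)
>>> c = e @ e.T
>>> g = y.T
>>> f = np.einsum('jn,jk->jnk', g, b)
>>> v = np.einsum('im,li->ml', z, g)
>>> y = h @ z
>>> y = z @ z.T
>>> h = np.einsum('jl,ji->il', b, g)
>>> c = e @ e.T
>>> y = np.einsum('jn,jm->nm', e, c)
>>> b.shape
(29, 7)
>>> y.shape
(23, 31)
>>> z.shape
(29, 7)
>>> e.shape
(31, 23)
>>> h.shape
(29, 7)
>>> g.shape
(29, 29)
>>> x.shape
()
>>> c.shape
(31, 31)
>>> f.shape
(29, 29, 7)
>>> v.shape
(7, 29)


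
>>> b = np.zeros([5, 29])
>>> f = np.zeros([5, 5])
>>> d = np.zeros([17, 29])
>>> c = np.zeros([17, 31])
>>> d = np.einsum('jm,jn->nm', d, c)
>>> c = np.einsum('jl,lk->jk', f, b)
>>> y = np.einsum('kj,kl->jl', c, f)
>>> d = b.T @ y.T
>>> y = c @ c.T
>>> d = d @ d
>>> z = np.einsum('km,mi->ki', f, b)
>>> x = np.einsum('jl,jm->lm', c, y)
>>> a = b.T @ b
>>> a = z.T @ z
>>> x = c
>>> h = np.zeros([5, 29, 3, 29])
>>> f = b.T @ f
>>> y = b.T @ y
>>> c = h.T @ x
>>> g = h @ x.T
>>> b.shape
(5, 29)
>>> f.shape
(29, 5)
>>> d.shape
(29, 29)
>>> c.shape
(29, 3, 29, 29)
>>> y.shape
(29, 5)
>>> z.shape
(5, 29)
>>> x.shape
(5, 29)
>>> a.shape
(29, 29)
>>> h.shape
(5, 29, 3, 29)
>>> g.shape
(5, 29, 3, 5)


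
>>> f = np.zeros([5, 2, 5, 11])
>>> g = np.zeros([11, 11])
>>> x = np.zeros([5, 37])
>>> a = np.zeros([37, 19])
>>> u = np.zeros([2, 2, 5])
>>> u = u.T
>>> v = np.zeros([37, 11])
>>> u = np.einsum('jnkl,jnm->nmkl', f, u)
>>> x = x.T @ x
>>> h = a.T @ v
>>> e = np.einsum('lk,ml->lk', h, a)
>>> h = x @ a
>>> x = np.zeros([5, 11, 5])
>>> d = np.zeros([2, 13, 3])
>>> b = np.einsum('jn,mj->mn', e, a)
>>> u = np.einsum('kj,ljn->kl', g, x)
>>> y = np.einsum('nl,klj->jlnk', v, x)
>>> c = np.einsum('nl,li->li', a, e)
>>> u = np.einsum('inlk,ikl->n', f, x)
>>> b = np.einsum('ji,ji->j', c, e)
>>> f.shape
(5, 2, 5, 11)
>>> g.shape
(11, 11)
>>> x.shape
(5, 11, 5)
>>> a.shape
(37, 19)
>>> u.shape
(2,)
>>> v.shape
(37, 11)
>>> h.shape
(37, 19)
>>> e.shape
(19, 11)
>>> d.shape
(2, 13, 3)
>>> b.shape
(19,)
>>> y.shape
(5, 11, 37, 5)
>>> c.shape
(19, 11)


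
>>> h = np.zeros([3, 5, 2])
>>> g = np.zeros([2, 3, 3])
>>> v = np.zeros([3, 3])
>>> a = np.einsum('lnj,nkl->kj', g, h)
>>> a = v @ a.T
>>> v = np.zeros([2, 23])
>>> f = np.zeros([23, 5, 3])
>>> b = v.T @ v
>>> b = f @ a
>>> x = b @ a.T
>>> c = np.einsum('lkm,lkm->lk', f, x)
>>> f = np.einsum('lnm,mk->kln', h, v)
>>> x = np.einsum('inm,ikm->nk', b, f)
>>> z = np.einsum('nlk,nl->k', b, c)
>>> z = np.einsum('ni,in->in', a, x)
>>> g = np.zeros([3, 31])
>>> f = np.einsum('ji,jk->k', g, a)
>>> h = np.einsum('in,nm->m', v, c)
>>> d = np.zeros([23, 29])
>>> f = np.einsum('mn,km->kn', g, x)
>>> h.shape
(5,)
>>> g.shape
(3, 31)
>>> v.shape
(2, 23)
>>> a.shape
(3, 5)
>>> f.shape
(5, 31)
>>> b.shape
(23, 5, 5)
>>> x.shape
(5, 3)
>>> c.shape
(23, 5)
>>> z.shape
(5, 3)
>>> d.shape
(23, 29)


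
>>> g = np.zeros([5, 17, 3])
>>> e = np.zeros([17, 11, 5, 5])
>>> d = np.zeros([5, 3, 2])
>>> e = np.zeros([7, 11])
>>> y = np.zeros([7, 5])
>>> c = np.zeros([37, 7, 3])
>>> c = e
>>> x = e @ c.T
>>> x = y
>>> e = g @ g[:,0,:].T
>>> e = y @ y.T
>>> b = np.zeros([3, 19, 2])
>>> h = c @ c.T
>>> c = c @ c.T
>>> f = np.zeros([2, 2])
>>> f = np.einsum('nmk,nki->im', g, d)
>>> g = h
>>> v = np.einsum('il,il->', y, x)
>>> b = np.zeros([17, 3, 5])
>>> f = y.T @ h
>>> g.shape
(7, 7)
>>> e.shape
(7, 7)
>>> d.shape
(5, 3, 2)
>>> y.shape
(7, 5)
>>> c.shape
(7, 7)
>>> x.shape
(7, 5)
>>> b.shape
(17, 3, 5)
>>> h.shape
(7, 7)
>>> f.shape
(5, 7)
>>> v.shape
()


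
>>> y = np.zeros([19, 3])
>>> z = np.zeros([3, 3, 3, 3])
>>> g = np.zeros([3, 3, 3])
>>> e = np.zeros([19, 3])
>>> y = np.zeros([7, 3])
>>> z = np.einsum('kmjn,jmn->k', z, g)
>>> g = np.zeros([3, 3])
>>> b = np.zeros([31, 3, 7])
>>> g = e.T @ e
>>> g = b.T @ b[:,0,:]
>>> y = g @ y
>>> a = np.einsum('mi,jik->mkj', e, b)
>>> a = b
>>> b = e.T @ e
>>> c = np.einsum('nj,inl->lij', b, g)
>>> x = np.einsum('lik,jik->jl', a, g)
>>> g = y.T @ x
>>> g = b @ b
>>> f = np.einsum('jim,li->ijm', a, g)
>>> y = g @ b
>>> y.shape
(3, 3)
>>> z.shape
(3,)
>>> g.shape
(3, 3)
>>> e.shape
(19, 3)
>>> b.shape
(3, 3)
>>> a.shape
(31, 3, 7)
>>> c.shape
(7, 7, 3)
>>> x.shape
(7, 31)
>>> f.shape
(3, 31, 7)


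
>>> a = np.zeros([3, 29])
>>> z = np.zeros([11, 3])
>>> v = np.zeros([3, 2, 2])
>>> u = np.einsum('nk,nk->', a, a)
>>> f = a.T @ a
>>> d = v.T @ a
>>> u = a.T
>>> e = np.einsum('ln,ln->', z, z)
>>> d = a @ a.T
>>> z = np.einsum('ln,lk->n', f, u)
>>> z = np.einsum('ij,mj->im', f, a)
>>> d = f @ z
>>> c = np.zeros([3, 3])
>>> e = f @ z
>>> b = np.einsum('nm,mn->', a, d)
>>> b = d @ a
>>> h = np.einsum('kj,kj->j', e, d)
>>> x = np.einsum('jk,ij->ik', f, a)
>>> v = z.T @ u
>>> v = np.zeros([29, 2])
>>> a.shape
(3, 29)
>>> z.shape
(29, 3)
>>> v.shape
(29, 2)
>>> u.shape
(29, 3)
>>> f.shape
(29, 29)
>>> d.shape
(29, 3)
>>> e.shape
(29, 3)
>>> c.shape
(3, 3)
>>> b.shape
(29, 29)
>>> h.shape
(3,)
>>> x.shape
(3, 29)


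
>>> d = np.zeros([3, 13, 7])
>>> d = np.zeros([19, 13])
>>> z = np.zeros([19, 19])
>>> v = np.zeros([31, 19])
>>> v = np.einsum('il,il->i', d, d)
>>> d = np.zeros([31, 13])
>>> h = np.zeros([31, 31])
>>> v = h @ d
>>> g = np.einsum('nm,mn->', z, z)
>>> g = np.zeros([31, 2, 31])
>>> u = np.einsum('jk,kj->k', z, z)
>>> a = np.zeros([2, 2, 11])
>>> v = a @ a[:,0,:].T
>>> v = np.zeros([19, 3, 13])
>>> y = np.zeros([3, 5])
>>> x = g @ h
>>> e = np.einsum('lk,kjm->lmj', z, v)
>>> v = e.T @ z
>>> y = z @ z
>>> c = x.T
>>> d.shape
(31, 13)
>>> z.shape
(19, 19)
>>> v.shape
(3, 13, 19)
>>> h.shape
(31, 31)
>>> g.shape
(31, 2, 31)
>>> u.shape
(19,)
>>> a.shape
(2, 2, 11)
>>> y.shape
(19, 19)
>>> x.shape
(31, 2, 31)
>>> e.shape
(19, 13, 3)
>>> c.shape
(31, 2, 31)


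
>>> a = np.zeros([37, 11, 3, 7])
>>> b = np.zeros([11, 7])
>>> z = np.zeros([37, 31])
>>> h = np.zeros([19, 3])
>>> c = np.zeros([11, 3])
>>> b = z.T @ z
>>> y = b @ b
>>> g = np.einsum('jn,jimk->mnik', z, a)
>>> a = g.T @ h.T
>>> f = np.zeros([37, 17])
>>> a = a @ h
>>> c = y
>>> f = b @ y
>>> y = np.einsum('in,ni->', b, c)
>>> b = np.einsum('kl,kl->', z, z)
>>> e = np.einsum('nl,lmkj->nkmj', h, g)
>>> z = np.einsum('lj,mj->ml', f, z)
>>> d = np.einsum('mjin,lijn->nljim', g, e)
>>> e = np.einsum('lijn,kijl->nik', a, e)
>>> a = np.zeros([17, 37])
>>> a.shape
(17, 37)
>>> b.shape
()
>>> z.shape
(37, 31)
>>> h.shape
(19, 3)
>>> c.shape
(31, 31)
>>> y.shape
()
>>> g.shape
(3, 31, 11, 7)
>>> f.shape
(31, 31)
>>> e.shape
(3, 11, 19)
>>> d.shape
(7, 19, 31, 11, 3)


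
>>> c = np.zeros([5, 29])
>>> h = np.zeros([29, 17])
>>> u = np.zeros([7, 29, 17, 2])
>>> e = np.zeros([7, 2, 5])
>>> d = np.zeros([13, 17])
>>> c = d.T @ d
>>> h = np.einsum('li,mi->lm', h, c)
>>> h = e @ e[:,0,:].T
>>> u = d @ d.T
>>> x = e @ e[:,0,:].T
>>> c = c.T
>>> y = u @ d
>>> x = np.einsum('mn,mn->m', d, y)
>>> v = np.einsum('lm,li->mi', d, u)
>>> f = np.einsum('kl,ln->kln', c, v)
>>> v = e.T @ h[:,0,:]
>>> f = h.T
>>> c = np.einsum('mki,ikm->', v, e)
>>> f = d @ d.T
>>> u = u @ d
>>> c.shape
()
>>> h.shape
(7, 2, 7)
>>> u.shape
(13, 17)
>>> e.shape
(7, 2, 5)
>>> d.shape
(13, 17)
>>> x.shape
(13,)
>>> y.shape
(13, 17)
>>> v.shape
(5, 2, 7)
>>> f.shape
(13, 13)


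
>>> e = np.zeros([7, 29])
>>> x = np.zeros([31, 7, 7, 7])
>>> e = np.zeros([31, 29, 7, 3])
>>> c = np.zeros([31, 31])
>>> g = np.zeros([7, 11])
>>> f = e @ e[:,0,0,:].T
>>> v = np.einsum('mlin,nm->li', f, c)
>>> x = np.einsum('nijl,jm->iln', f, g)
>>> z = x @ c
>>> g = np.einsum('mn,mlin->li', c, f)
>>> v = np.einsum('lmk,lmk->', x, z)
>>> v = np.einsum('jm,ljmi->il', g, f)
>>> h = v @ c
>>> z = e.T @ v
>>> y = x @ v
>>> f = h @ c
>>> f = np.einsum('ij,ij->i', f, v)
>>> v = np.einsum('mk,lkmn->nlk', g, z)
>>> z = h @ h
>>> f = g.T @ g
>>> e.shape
(31, 29, 7, 3)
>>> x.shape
(29, 31, 31)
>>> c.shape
(31, 31)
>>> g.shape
(29, 7)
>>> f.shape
(7, 7)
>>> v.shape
(31, 3, 7)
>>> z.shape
(31, 31)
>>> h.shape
(31, 31)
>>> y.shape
(29, 31, 31)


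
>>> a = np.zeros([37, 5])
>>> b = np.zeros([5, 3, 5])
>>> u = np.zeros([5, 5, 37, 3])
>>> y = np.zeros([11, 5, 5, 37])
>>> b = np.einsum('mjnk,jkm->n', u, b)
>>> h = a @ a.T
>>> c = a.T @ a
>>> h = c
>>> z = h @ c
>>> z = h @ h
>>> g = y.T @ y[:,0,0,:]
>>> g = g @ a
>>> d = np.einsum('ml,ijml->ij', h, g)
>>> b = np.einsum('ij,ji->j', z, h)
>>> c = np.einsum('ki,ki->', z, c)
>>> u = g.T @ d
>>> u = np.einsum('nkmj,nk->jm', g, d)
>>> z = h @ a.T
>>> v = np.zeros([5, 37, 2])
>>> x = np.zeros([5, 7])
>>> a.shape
(37, 5)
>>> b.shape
(5,)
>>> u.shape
(5, 5)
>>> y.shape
(11, 5, 5, 37)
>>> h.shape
(5, 5)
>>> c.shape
()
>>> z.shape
(5, 37)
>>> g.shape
(37, 5, 5, 5)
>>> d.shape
(37, 5)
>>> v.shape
(5, 37, 2)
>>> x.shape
(5, 7)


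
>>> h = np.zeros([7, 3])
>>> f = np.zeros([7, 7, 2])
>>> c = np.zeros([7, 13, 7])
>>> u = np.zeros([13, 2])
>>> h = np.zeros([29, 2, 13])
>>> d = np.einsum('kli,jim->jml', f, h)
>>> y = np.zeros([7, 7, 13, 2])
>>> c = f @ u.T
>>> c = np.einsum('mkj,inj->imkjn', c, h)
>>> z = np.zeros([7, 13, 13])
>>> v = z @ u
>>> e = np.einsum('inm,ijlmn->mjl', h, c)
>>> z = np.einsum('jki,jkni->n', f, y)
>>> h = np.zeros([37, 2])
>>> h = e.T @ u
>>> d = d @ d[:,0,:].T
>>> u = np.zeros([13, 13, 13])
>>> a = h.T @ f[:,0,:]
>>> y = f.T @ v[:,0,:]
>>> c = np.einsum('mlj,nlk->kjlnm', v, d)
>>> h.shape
(7, 7, 2)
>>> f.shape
(7, 7, 2)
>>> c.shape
(29, 2, 13, 29, 7)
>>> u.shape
(13, 13, 13)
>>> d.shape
(29, 13, 29)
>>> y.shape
(2, 7, 2)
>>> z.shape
(13,)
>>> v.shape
(7, 13, 2)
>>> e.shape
(13, 7, 7)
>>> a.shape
(2, 7, 2)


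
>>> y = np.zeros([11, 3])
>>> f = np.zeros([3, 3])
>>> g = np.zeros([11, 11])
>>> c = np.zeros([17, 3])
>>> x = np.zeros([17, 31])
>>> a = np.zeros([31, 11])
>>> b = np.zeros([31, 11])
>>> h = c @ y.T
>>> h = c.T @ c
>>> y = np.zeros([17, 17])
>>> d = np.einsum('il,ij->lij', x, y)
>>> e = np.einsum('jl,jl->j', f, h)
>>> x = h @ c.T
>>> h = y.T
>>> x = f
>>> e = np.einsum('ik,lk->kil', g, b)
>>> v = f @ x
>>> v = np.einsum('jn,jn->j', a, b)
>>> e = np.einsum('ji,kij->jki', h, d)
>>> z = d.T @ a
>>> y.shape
(17, 17)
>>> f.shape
(3, 3)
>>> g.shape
(11, 11)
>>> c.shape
(17, 3)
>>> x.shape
(3, 3)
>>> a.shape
(31, 11)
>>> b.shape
(31, 11)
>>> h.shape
(17, 17)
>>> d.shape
(31, 17, 17)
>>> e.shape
(17, 31, 17)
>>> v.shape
(31,)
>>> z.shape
(17, 17, 11)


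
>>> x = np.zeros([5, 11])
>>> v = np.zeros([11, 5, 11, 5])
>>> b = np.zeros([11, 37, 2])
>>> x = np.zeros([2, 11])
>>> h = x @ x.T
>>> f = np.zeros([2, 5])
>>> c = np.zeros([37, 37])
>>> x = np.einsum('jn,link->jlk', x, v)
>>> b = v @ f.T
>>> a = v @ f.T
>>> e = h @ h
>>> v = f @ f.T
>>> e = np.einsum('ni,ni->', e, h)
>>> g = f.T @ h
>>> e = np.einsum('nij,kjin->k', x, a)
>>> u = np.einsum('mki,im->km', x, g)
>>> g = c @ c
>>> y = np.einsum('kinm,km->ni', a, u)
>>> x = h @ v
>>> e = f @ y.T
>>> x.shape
(2, 2)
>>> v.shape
(2, 2)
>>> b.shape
(11, 5, 11, 2)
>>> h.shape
(2, 2)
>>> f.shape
(2, 5)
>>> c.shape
(37, 37)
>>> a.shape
(11, 5, 11, 2)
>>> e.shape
(2, 11)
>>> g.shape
(37, 37)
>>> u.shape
(11, 2)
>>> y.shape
(11, 5)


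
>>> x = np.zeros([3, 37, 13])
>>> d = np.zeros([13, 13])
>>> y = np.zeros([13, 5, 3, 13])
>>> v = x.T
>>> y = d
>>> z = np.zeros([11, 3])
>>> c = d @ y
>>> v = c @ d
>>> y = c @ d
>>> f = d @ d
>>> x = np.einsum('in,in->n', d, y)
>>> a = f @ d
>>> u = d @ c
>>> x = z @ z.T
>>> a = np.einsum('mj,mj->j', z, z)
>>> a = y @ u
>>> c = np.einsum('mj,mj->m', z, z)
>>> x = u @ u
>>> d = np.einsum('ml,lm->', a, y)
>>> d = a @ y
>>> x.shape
(13, 13)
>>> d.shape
(13, 13)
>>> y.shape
(13, 13)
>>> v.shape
(13, 13)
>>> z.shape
(11, 3)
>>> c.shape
(11,)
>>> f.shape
(13, 13)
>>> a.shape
(13, 13)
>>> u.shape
(13, 13)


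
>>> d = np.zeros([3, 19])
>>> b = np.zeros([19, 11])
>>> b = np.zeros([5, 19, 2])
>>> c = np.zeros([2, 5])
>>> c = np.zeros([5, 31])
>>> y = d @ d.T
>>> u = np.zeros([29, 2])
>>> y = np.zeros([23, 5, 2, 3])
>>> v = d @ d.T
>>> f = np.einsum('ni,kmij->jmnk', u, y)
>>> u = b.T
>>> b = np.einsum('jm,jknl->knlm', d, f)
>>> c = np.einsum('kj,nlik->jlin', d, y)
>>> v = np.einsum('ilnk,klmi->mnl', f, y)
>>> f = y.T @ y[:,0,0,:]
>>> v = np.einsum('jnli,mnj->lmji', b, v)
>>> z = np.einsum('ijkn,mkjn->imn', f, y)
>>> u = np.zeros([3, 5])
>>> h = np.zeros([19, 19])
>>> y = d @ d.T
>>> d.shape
(3, 19)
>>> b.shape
(5, 29, 23, 19)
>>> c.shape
(19, 5, 2, 23)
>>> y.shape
(3, 3)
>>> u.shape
(3, 5)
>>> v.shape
(23, 2, 5, 19)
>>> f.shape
(3, 2, 5, 3)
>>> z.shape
(3, 23, 3)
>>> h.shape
(19, 19)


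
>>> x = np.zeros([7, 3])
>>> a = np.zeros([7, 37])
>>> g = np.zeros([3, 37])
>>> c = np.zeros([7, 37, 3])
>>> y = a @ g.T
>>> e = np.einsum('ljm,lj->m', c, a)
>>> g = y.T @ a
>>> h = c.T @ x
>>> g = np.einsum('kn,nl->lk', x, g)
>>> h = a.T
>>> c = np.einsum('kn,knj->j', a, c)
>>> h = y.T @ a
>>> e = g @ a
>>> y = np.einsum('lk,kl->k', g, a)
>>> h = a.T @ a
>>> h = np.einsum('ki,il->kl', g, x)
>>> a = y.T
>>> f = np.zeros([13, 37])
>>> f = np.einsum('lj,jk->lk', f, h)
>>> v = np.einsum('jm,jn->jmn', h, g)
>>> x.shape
(7, 3)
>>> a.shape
(7,)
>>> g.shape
(37, 7)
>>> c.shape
(3,)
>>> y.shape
(7,)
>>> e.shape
(37, 37)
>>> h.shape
(37, 3)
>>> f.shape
(13, 3)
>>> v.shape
(37, 3, 7)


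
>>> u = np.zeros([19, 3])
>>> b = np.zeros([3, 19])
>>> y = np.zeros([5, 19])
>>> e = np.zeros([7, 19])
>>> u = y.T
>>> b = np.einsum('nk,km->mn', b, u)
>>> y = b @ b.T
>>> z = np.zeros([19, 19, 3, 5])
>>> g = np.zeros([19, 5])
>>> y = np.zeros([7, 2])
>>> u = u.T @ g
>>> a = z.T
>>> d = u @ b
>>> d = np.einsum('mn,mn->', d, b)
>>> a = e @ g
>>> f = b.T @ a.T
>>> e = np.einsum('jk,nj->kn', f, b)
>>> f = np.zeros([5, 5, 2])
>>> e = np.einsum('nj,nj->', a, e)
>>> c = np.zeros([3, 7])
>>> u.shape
(5, 5)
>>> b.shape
(5, 3)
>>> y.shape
(7, 2)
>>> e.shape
()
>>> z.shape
(19, 19, 3, 5)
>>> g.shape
(19, 5)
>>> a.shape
(7, 5)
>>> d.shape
()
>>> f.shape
(5, 5, 2)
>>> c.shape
(3, 7)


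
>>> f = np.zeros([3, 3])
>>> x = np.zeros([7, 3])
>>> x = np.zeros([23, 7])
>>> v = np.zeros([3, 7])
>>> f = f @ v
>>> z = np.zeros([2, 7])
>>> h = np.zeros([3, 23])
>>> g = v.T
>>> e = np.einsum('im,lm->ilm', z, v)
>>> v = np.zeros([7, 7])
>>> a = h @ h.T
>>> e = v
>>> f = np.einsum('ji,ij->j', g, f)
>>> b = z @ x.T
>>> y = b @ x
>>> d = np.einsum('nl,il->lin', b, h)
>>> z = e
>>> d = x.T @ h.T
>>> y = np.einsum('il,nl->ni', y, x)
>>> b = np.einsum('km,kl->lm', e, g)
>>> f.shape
(7,)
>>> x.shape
(23, 7)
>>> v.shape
(7, 7)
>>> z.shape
(7, 7)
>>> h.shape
(3, 23)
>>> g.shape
(7, 3)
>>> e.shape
(7, 7)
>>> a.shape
(3, 3)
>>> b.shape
(3, 7)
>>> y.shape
(23, 2)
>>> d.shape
(7, 3)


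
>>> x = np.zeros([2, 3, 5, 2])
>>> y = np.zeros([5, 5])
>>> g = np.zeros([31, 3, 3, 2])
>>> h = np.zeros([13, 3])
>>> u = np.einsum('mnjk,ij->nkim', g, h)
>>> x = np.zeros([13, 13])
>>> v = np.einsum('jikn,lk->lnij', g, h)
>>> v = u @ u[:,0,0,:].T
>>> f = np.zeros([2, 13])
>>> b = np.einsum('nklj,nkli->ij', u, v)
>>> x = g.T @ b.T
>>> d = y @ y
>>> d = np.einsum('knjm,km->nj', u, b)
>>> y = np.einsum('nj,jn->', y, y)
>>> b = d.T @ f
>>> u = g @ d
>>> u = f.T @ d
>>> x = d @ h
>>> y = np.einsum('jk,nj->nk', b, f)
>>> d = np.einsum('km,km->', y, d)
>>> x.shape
(2, 3)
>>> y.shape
(2, 13)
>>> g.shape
(31, 3, 3, 2)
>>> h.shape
(13, 3)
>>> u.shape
(13, 13)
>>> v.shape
(3, 2, 13, 3)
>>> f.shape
(2, 13)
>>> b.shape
(13, 13)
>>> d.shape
()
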